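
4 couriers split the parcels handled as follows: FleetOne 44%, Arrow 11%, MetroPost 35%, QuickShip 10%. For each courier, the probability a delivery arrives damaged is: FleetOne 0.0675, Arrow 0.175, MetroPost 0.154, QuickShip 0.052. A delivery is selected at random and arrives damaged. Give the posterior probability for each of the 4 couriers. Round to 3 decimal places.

FleetOne 0.275, Arrow 0.178, MetroPost 0.499, QuickShip 0.048

Prior × likelihood for each hypothesis:
  FleetOne: 0.44 × 0.0675 = 0.0297
  Arrow: 0.11 × 0.175 = 0.01925
  MetroPost: 0.35 × 0.154 = 0.0539
  QuickShip: 0.1 × 0.052 = 0.0052
Normalizing constant = 0.10805.
P(FleetOne | damaged) = 0.0297/0.10805 ≈ 0.275
P(Arrow | damaged) = 0.01925/0.10805 ≈ 0.178
P(MetroPost | damaged) = 0.0539/0.10805 ≈ 0.499
P(QuickShip | damaged) = 0.0052/0.10805 ≈ 0.048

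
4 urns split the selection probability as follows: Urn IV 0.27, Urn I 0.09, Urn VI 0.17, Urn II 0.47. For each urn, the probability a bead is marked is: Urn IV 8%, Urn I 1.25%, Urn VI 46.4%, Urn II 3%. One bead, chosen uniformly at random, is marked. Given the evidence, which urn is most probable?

Unnormalized posteriors (prior × likelihood):
  Urn IV: 0.27 × 0.08 = 0.0216
  Urn I: 0.09 × 0.0125 = 0.001125
  Urn VI: 0.17 × 0.464 = 0.07888
  Urn II: 0.47 × 0.03 = 0.0141
Normalizing constant = 0.115705.
Largest term belongs to Urn VI, so Urn VI is most probable.

Urn VI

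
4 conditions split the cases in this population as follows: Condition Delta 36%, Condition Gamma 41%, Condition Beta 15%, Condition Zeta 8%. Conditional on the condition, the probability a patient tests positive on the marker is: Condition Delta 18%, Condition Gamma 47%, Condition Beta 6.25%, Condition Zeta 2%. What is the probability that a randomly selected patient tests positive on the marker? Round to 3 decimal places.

Prior × likelihood for each hypothesis:
  Condition Delta: 0.36 × 0.18 = 0.0648
  Condition Gamma: 0.41 × 0.47 = 0.1927
  Condition Beta: 0.15 × 0.0625 = 0.009375
  Condition Zeta: 0.08 × 0.02 = 0.0016
P(marker-positive) = 0.0648 + 0.1927 + 0.009375 + 0.0016 = 0.268475 → 0.268.

0.268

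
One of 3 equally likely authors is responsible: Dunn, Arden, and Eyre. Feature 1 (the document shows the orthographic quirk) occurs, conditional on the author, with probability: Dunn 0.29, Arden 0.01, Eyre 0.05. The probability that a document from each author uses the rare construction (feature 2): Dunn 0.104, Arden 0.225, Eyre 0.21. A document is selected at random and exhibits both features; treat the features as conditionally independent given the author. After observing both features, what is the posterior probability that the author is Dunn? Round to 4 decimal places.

0.7029

With a uniform prior (1/3 each), posterior ∝ likelihood:
  Dunn: 0.29 × 0.104 = 0.03016
  Arden: 0.01 × 0.225 = 0.00225
  Eyre: 0.05 × 0.21 = 0.0105
Normalizing constant = 0.04291.
P(Dunn | evidence) = 0.03016 / 0.04291 ≈ 0.7029.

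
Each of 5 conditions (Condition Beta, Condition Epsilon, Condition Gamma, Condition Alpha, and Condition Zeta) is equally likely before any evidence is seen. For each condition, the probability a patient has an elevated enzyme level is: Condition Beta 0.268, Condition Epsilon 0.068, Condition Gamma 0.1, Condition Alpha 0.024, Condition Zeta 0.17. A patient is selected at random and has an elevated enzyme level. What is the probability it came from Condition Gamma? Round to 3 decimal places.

0.159

With a uniform prior (1/5 each), posterior ∝ likelihood:
  Condition Beta: 0.268
  Condition Epsilon: 0.068
  Condition Gamma: 0.1
  Condition Alpha: 0.024
  Condition Zeta: 0.17
Normalizing constant = 0.63.
P(Condition Gamma | evidence) = 0.1 / 0.63 ≈ 0.159.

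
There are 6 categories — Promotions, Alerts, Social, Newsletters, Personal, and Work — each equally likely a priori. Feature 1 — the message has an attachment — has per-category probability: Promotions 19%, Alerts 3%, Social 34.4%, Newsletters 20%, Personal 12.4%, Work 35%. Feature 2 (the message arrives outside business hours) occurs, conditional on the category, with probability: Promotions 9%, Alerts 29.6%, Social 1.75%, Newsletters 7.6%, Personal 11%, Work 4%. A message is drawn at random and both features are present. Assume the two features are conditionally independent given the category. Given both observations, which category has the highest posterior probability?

Since the prior is uniform, the posterior is proportional to the likelihood:
  Promotions: 0.19 × 0.09 = 0.0171
  Alerts: 0.03 × 0.296 = 0.00888
  Social: 0.344 × 0.0175 = 0.00602
  Newsletters: 0.2 × 0.076 = 0.0152
  Personal: 0.124 × 0.11 = 0.01364
  Work: 0.35 × 0.04 = 0.014
Sum = 0.07484.
Largest term belongs to Promotions, so Promotions is most probable.

Promotions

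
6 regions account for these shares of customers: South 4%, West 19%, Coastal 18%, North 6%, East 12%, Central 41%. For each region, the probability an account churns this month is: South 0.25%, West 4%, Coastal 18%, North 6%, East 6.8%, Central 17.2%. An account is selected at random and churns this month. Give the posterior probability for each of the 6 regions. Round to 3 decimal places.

By Bayes' rule, posterior ∝ prior × likelihood:
  South: 0.04 × 0.0025 = 0.0001
  West: 0.19 × 0.04 = 0.0076
  Coastal: 0.18 × 0.18 = 0.0324
  North: 0.06 × 0.06 = 0.0036
  East: 0.12 × 0.068 = 0.00816
  Central: 0.41 × 0.172 = 0.07052
Total = 0.12238.
P(South | churn) = 0.0001/0.12238 ≈ 0.001
P(West | churn) = 0.0076/0.12238 ≈ 0.062
P(Coastal | churn) = 0.0324/0.12238 ≈ 0.265
P(North | churn) = 0.0036/0.12238 ≈ 0.029
P(East | churn) = 0.00816/0.12238 ≈ 0.067
P(Central | churn) = 0.07052/0.12238 ≈ 0.576
(Check: 0.001+0.062+0.265+0.029+0.067+0.576 = 1.000.)

South 0.001, West 0.062, Coastal 0.265, North 0.029, East 0.067, Central 0.576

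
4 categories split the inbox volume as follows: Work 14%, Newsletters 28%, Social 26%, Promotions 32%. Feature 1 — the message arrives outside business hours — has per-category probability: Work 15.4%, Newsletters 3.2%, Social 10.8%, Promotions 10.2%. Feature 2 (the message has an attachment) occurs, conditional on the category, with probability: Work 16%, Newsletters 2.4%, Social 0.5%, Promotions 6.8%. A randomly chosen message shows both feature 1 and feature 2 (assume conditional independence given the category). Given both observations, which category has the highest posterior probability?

Prior × likelihood for each hypothesis:
  Work: 0.14 × 0.154 × 0.16 = 0.0034496
  Newsletters: 0.28 × 0.032 × 0.024 = 0.00021504
  Social: 0.26 × 0.108 × 0.005 = 0.0001404
  Promotions: 0.32 × 0.102 × 0.068 = 0.00221952
Normalizing constant = 0.00602456.
Largest term belongs to Work, so Work is most probable.

Work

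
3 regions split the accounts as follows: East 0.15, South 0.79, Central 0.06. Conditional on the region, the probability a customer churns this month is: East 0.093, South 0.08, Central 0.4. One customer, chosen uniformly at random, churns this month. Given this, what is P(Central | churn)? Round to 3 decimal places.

0.237

Prior × likelihood for each hypothesis:
  East: 0.15 × 0.093 = 0.01395
  South: 0.79 × 0.08 = 0.0632
  Central: 0.06 × 0.4 = 0.024
Sum = 0.10115.
P(Central | evidence) = 0.024 / 0.10115 ≈ 0.237.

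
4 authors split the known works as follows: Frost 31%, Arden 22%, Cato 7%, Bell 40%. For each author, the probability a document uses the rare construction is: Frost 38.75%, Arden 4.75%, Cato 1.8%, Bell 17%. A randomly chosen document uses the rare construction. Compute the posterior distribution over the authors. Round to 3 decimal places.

By Bayes' rule, posterior ∝ prior × likelihood:
  Frost: 0.31 × 0.3875 = 0.120125
  Arden: 0.22 × 0.0475 = 0.01045
  Cato: 0.07 × 0.018 = 0.00126
  Bell: 0.4 × 0.17 = 0.068
Total = 0.199835.
P(Frost | rare-form) = 0.120125/0.199835 ≈ 0.601
P(Arden | rare-form) = 0.01045/0.199835 ≈ 0.052
P(Cato | rare-form) = 0.00126/0.199835 ≈ 0.006
P(Bell | rare-form) = 0.068/0.199835 ≈ 0.340
(Check: 0.601+0.052+0.006+0.340 = 0.999.)

Frost 0.601, Arden 0.052, Cato 0.006, Bell 0.340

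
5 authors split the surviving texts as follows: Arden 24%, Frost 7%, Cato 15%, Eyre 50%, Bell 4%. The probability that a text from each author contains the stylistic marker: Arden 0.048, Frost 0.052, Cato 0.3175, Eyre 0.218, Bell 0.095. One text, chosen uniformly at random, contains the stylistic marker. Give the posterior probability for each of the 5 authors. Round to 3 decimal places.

Arden 0.066, Frost 0.021, Cato 0.271, Eyre 0.621, Bell 0.022

Prior × likelihood for each hypothesis:
  Arden: 0.24 × 0.048 = 0.01152
  Frost: 0.07 × 0.052 = 0.00364
  Cato: 0.15 × 0.3175 = 0.047625
  Eyre: 0.5 × 0.218 = 0.109
  Bell: 0.04 × 0.095 = 0.0038
Normalizing constant = 0.175585.
P(Arden | marker) = 0.01152/0.175585 ≈ 0.066
P(Frost | marker) = 0.00364/0.175585 ≈ 0.021
P(Cato | marker) = 0.047625/0.175585 ≈ 0.271
P(Eyre | marker) = 0.109/0.175585 ≈ 0.621
P(Bell | marker) = 0.0038/0.175585 ≈ 0.022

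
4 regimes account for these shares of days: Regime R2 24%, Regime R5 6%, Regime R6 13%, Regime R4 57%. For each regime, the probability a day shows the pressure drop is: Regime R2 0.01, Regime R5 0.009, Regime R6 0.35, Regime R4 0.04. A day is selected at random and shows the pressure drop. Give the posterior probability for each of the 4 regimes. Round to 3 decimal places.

Unnormalized posteriors (prior × likelihood):
  Regime R2: 0.24 × 0.01 = 0.0024
  Regime R5: 0.06 × 0.009 = 0.00054
  Regime R6: 0.13 × 0.35 = 0.0455
  Regime R4: 0.57 × 0.04 = 0.0228
Sum = 0.07124.
P(Regime R2 | drop) = 0.0024/0.07124 ≈ 0.034
P(Regime R5 | drop) = 0.00054/0.07124 ≈ 0.008
P(Regime R6 | drop) = 0.0455/0.07124 ≈ 0.639
P(Regime R4 | drop) = 0.0228/0.07124 ≈ 0.320

Regime R2 0.034, Regime R5 0.008, Regime R6 0.639, Regime R4 0.320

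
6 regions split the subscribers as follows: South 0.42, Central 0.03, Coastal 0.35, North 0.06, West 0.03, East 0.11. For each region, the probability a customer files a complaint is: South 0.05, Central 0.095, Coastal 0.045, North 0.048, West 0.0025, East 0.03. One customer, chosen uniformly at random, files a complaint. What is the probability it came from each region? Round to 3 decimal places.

South 0.458, Central 0.062, Coastal 0.343, North 0.063, West 0.002, East 0.072

Prior × likelihood for each hypothesis:
  South: 0.42 × 0.05 = 0.021
  Central: 0.03 × 0.095 = 0.00285
  Coastal: 0.35 × 0.045 = 0.01575
  North: 0.06 × 0.048 = 0.00288
  West: 0.03 × 0.0025 = 0.000075
  East: 0.11 × 0.03 = 0.0033
Total = 0.045855.
P(South | complaint) = 0.021/0.045855 ≈ 0.458
P(Central | complaint) = 0.00285/0.045855 ≈ 0.062
P(Coastal | complaint) = 0.01575/0.045855 ≈ 0.343
P(North | complaint) = 0.00288/0.045855 ≈ 0.063
P(West | complaint) = 0.000075/0.045855 ≈ 0.002
P(East | complaint) = 0.0033/0.045855 ≈ 0.072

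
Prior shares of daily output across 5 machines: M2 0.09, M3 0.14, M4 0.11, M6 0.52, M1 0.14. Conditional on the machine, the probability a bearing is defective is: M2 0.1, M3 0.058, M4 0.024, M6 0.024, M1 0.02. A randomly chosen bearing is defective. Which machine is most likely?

By Bayes' rule, posterior ∝ prior × likelihood:
  M2: 0.09 × 0.1 = 0.009
  M3: 0.14 × 0.058 = 0.00812
  M4: 0.11 × 0.024 = 0.00264
  M6: 0.52 × 0.024 = 0.01248
  M1: 0.14 × 0.02 = 0.0028
Total = 0.03504.
Largest term belongs to M6, so M6 is most probable.

M6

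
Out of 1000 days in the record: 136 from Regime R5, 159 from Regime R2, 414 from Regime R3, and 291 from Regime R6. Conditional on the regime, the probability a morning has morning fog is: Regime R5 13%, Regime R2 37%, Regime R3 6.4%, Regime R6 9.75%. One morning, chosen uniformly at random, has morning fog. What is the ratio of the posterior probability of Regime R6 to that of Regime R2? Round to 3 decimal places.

0.482

Unnormalized posteriors (prior × likelihood):
  Regime R5: 0.136 × 0.13 = 0.01768
  Regime R2: 0.159 × 0.37 = 0.05883
  Regime R3: 0.414 × 0.064 = 0.026496
  Regime R6: 0.291 × 0.0975 = 0.0283725
Total = 0.1313785.
The ratio is 0.0283725 / 0.05883 (the normalizer cancels) = 0.482.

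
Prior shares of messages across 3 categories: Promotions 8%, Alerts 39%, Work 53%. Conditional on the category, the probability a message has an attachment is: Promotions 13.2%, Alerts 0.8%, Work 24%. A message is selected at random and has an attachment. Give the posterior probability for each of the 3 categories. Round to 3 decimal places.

By Bayes' rule, posterior ∝ prior × likelihood:
  Promotions: 0.08 × 0.132 = 0.01056
  Alerts: 0.39 × 0.008 = 0.00312
  Work: 0.53 × 0.24 = 0.1272
Sum = 0.14088.
P(Promotions | attachment) = 0.01056/0.14088 ≈ 0.075
P(Alerts | attachment) = 0.00312/0.14088 ≈ 0.022
P(Work | attachment) = 0.1272/0.14088 ≈ 0.903

Promotions 0.075, Alerts 0.022, Work 0.903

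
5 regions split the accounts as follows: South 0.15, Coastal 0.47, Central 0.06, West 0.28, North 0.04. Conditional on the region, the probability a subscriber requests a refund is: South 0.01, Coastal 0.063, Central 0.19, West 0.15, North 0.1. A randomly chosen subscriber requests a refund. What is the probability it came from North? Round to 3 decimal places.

0.045

By Bayes' rule, posterior ∝ prior × likelihood:
  South: 0.15 × 0.01 = 0.0015
  Coastal: 0.47 × 0.063 = 0.02961
  Central: 0.06 × 0.19 = 0.0114
  West: 0.28 × 0.15 = 0.042
  North: 0.04 × 0.1 = 0.004
Sum = 0.08851.
P(North | evidence) = 0.004 / 0.08851 ≈ 0.045.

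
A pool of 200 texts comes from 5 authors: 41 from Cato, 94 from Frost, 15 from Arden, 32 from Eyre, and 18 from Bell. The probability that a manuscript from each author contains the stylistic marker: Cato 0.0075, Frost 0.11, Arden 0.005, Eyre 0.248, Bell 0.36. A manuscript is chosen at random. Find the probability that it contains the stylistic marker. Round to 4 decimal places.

Unnormalized posteriors (prior × likelihood):
  Cato: 0.205 × 0.0075 = 0.0015375
  Frost: 0.47 × 0.11 = 0.0517
  Arden: 0.075 × 0.005 = 0.000375
  Eyre: 0.16 × 0.248 = 0.03968
  Bell: 0.09 × 0.36 = 0.0324
P(marker) = 0.0015375 + 0.0517 + 0.000375 + 0.03968 + 0.0324 = 0.1256925 → 0.1257.

0.1257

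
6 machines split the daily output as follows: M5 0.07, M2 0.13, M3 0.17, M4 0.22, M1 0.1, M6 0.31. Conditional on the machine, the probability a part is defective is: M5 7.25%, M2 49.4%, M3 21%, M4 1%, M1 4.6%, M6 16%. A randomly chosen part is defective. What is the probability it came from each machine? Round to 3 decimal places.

Prior × likelihood for each hypothesis:
  M5: 0.07 × 0.0725 = 0.005075
  M2: 0.13 × 0.494 = 0.06422
  M3: 0.17 × 0.21 = 0.0357
  M4: 0.22 × 0.01 = 0.0022
  M1: 0.1 × 0.046 = 0.0046
  M6: 0.31 × 0.16 = 0.0496
Total = 0.161395.
P(M5 | defective) = 0.005075/0.161395 ≈ 0.031
P(M2 | defective) = 0.06422/0.161395 ≈ 0.398
P(M3 | defective) = 0.0357/0.161395 ≈ 0.221
P(M4 | defective) = 0.0022/0.161395 ≈ 0.014
P(M1 | defective) = 0.0046/0.161395 ≈ 0.029
P(M6 | defective) = 0.0496/0.161395 ≈ 0.307

M5 0.031, M2 0.398, M3 0.221, M4 0.014, M1 0.029, M6 0.307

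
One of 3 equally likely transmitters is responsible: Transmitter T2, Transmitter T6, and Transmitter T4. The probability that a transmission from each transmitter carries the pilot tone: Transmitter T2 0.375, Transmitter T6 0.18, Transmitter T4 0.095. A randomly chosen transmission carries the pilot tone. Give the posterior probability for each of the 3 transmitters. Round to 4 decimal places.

Transmitter T2 0.5769, Transmitter T6 0.2769, Transmitter T4 0.1462

Since the prior is uniform, the posterior is proportional to the likelihood:
  Transmitter T2: 0.375
  Transmitter T6: 0.18
  Transmitter T4: 0.095
Normalizing constant = 0.65.
P(Transmitter T2 | pilot) = 0.375/0.65 ≈ 0.5769
P(Transmitter T6 | pilot) = 0.18/0.65 ≈ 0.2769
P(Transmitter T4 | pilot) = 0.095/0.65 ≈ 0.1462
(Check: 0.5769+0.2769+0.1462 = 1.0000.)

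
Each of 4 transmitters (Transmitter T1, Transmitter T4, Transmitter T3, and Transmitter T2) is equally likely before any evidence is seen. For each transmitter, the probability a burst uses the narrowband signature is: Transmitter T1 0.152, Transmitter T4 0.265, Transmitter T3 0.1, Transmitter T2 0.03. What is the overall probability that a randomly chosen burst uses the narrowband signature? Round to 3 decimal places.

0.137

With a uniform prior (1/4 each), posterior ∝ likelihood:
  Transmitter T1: 0.152
  Transmitter T4: 0.265
  Transmitter T3: 0.1
  Transmitter T2: 0.03
P(narrowband) = (1/4) × (0.152 + 0.265 + 0.1 + 0.03) = 0.547/4 ≈ 0.137.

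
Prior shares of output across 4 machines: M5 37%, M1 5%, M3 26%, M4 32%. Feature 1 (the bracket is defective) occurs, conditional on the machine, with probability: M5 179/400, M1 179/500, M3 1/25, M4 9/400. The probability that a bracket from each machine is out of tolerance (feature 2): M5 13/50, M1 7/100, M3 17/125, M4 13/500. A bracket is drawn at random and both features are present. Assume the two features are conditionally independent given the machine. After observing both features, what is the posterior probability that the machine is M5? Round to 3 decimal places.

0.938

Prior × likelihood for each hypothesis:
  M5: 0.37 × 0.4475 × 0.26 = 0.0430495
  M1: 0.05 × 0.358 × 0.07 = 0.001253
  M3: 0.26 × 0.04 × 0.136 = 0.0014144
  M4: 0.32 × 0.0225 × 0.026 = 0.0001872
Normalizing constant = 0.0459041.
P(M5 | evidence) = 0.0430495 / 0.0459041 ≈ 0.938.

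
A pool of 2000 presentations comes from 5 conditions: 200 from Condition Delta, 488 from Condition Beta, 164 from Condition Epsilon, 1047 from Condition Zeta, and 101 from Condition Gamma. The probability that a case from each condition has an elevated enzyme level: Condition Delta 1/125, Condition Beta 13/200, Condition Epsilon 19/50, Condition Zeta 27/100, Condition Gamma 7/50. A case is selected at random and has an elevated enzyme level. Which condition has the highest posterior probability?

Condition Zeta

Unnormalized posteriors (prior × likelihood):
  Condition Delta: 0.1 × 0.008 = 0.0008
  Condition Beta: 0.244 × 0.065 = 0.01586
  Condition Epsilon: 0.082 × 0.38 = 0.03116
  Condition Zeta: 0.5235 × 0.27 = 0.141345
  Condition Gamma: 0.0505 × 0.14 = 0.00707
Total = 0.196235.
Largest term belongs to Condition Zeta, so Condition Zeta is most probable.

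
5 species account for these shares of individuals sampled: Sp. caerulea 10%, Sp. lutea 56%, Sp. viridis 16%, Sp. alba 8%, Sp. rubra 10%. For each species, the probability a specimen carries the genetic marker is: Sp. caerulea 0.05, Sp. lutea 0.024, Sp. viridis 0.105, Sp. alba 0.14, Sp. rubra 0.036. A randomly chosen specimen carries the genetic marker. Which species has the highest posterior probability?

Unnormalized posteriors (prior × likelihood):
  Sp. caerulea: 0.1 × 0.05 = 0.005
  Sp. lutea: 0.56 × 0.024 = 0.01344
  Sp. viridis: 0.16 × 0.105 = 0.0168
  Sp. alba: 0.08 × 0.14 = 0.0112
  Sp. rubra: 0.1 × 0.036 = 0.0036
Normalizing constant = 0.05004.
Largest term belongs to Sp. viridis, so Sp. viridis is most probable.

Sp. viridis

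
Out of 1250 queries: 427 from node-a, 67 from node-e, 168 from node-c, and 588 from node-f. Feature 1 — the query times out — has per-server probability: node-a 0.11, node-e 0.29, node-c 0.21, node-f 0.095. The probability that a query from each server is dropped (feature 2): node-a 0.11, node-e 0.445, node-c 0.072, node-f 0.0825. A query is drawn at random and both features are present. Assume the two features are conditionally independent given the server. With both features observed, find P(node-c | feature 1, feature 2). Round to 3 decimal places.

0.121

Prior × likelihood for each hypothesis:
  node-a: 0.3416 × 0.11 × 0.11 = 0.00413336
  node-e: 0.0536 × 0.29 × 0.445 = 0.00691708
  node-c: 0.1344 × 0.21 × 0.072 = 0.002032128
  node-f: 0.4704 × 0.095 × 0.0825 = 0.00368676
Total = 0.016769328.
P(node-c | evidence) = 0.002032128 / 0.016769328 ≈ 0.121.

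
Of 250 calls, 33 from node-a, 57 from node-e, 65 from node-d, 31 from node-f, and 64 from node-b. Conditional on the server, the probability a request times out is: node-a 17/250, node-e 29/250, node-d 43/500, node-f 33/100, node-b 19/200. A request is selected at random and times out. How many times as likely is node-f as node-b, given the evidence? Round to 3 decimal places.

1.683

Prior × likelihood for each hypothesis:
  node-a: 0.132 × 0.068 = 0.008976
  node-e: 0.228 × 0.116 = 0.026448
  node-d: 0.26 × 0.086 = 0.02236
  node-f: 0.124 × 0.33 = 0.04092
  node-b: 0.256 × 0.095 = 0.02432
Total = 0.123024.
The ratio is 0.04092 / 0.02432 (the normalizer cancels) = 1.683.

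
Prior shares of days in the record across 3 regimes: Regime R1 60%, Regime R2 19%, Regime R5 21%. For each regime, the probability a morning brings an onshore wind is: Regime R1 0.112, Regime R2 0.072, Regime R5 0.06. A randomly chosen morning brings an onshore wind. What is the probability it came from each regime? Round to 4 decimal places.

Regime R1 0.7189, Regime R2 0.1463, Regime R5 0.1348

Unnormalized posteriors (prior × likelihood):
  Regime R1: 0.6 × 0.112 = 0.0672
  Regime R2: 0.19 × 0.072 = 0.01368
  Regime R5: 0.21 × 0.06 = 0.0126
Sum = 0.09348.
P(Regime R1 | onshore) = 0.0672/0.09348 ≈ 0.7189
P(Regime R2 | onshore) = 0.01368/0.09348 ≈ 0.1463
P(Regime R5 | onshore) = 0.0126/0.09348 ≈ 0.1348
(Check: 0.7189+0.1463+0.1348 = 1.0000.)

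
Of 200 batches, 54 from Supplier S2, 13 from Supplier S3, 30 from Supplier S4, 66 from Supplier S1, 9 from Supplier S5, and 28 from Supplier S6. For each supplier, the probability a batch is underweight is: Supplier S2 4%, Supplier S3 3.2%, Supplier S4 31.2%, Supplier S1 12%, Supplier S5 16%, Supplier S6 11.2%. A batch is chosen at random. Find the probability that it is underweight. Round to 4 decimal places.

0.1222

Compute prior × likelihood for every hypothesis:
  Supplier S2: 0.27 × 0.04 = 0.0108
  Supplier S3: 0.065 × 0.032 = 0.00208
  Supplier S4: 0.15 × 0.312 = 0.0468
  Supplier S1: 0.33 × 0.12 = 0.0396
  Supplier S5: 0.045 × 0.16 = 0.0072
  Supplier S6: 0.14 × 0.112 = 0.01568
P(underweight) = 0.0108 + 0.00208 + 0.0468 + 0.0396 + 0.0072 + 0.01568 = 0.12216 → 0.1222.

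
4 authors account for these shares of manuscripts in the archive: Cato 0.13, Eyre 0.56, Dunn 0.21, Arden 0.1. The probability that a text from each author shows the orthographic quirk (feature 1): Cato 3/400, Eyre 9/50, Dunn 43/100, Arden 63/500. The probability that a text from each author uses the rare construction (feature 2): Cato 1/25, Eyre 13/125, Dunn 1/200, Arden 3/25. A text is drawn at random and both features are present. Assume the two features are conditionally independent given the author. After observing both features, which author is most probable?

By Bayes' rule, posterior ∝ prior × likelihood:
  Cato: 0.13 × 0.0075 × 0.04 = 0.000039
  Eyre: 0.56 × 0.18 × 0.104 = 0.0104832
  Dunn: 0.21 × 0.43 × 0.005 = 0.0004515
  Arden: 0.1 × 0.126 × 0.12 = 0.001512
Total = 0.0124857.
Largest term belongs to Eyre, so Eyre is most probable.

Eyre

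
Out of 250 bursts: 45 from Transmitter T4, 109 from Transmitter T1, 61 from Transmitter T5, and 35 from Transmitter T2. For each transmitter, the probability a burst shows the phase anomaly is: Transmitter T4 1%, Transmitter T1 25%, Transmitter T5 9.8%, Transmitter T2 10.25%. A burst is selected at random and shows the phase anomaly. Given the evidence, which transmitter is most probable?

Transmitter T1

Unnormalized posteriors (prior × likelihood):
  Transmitter T4: 0.18 × 0.01 = 0.0018
  Transmitter T1: 0.436 × 0.25 = 0.109
  Transmitter T5: 0.244 × 0.098 = 0.023912
  Transmitter T2: 0.14 × 0.1025 = 0.01435
Normalizing constant = 0.149062.
Largest term belongs to Transmitter T1, so Transmitter T1 is most probable.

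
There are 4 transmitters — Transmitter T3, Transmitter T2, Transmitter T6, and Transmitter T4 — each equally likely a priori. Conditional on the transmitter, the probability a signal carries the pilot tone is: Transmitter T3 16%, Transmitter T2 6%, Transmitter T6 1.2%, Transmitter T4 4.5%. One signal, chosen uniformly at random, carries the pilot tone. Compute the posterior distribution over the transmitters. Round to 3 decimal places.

Transmitter T3 0.578, Transmitter T2 0.217, Transmitter T6 0.043, Transmitter T4 0.162

With a uniform prior (1/4 each), posterior ∝ likelihood:
  Transmitter T3: 0.16
  Transmitter T2: 0.06
  Transmitter T6: 0.012
  Transmitter T4: 0.045
Sum = 0.277.
P(Transmitter T3 | pilot) = 0.16/0.277 ≈ 0.578
P(Transmitter T2 | pilot) = 0.06/0.277 ≈ 0.217
P(Transmitter T6 | pilot) = 0.012/0.277 ≈ 0.043
P(Transmitter T4 | pilot) = 0.045/0.277 ≈ 0.162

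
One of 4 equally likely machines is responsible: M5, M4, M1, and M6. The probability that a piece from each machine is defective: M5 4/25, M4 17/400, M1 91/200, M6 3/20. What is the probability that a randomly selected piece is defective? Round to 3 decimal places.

Since the prior is uniform, the posterior is proportional to the likelihood:
  M5: 0.16
  M4: 0.0425
  M1: 0.455
  M6: 0.15
P(defective) = (1/4) × (0.16 + 0.0425 + 0.455 + 0.15) = 0.8075/4 ≈ 0.202.

0.202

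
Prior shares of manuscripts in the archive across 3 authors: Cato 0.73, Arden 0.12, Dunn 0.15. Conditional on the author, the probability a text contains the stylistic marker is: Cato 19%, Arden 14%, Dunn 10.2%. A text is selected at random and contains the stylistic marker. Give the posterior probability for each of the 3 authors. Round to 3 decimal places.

Compute prior × likelihood for every hypothesis:
  Cato: 0.73 × 0.19 = 0.1387
  Arden: 0.12 × 0.14 = 0.0168
  Dunn: 0.15 × 0.102 = 0.0153
Total = 0.1708.
P(Cato | marker) = 0.1387/0.1708 ≈ 0.812
P(Arden | marker) = 0.0168/0.1708 ≈ 0.098
P(Dunn | marker) = 0.0153/0.1708 ≈ 0.090

Cato 0.812, Arden 0.098, Dunn 0.090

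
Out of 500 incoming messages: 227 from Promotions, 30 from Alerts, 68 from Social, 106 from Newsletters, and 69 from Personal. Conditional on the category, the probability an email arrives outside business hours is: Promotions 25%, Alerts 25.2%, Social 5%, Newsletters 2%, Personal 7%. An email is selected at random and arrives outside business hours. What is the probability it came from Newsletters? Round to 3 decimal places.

0.028

Unnormalized posteriors (prior × likelihood):
  Promotions: 0.454 × 0.25 = 0.1135
  Alerts: 0.06 × 0.252 = 0.01512
  Social: 0.136 × 0.05 = 0.0068
  Newsletters: 0.212 × 0.02 = 0.00424
  Personal: 0.138 × 0.07 = 0.00966
Sum = 0.14932.
P(Newsletters | evidence) = 0.00424 / 0.14932 ≈ 0.028.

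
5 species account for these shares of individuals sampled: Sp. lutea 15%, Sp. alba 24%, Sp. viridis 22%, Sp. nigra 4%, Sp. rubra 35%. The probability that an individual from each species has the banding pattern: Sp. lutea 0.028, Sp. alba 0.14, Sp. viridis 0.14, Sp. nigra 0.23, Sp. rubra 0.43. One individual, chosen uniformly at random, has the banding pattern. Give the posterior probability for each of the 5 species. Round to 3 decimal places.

Sp. lutea 0.018, Sp. alba 0.147, Sp. viridis 0.135, Sp. nigra 0.040, Sp. rubra 0.659

Compute prior × likelihood for every hypothesis:
  Sp. lutea: 0.15 × 0.028 = 0.0042
  Sp. alba: 0.24 × 0.14 = 0.0336
  Sp. viridis: 0.22 × 0.14 = 0.0308
  Sp. nigra: 0.04 × 0.23 = 0.0092
  Sp. rubra: 0.35 × 0.43 = 0.1505
Normalizing constant = 0.2283.
P(Sp. lutea | banded) = 0.0042/0.2283 ≈ 0.018
P(Sp. alba | banded) = 0.0336/0.2283 ≈ 0.147
P(Sp. viridis | banded) = 0.0308/0.2283 ≈ 0.135
P(Sp. nigra | banded) = 0.0092/0.2283 ≈ 0.040
P(Sp. rubra | banded) = 0.1505/0.2283 ≈ 0.659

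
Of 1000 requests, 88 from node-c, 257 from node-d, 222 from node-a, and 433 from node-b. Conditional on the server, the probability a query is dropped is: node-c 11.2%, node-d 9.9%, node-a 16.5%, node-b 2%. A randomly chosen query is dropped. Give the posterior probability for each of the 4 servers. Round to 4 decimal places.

Unnormalized posteriors (prior × likelihood):
  node-c: 0.088 × 0.112 = 0.009856
  node-d: 0.257 × 0.099 = 0.025443
  node-a: 0.222 × 0.165 = 0.03663
  node-b: 0.433 × 0.02 = 0.00866
Total = 0.080589.
P(node-c | dropped) = 0.009856/0.080589 ≈ 0.1223
P(node-d | dropped) = 0.025443/0.080589 ≈ 0.3157
P(node-a | dropped) = 0.03663/0.080589 ≈ 0.4545
P(node-b | dropped) = 0.00866/0.080589 ≈ 0.1075

node-c 0.1223, node-d 0.3157, node-a 0.4545, node-b 0.1075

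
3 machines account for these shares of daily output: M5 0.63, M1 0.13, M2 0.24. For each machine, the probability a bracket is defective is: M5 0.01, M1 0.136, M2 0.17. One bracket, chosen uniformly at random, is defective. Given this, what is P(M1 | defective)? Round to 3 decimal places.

Compute prior × likelihood for every hypothesis:
  M5: 0.63 × 0.01 = 0.0063
  M1: 0.13 × 0.136 = 0.01768
  M2: 0.24 × 0.17 = 0.0408
Sum = 0.06478.
P(M1 | evidence) = 0.01768 / 0.06478 ≈ 0.273.

0.273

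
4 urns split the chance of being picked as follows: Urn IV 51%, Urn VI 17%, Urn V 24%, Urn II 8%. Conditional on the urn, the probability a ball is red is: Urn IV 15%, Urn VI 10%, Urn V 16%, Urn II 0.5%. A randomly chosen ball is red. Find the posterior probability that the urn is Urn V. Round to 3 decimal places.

0.290

Compute prior × likelihood for every hypothesis:
  Urn IV: 0.51 × 0.15 = 0.0765
  Urn VI: 0.17 × 0.1 = 0.017
  Urn V: 0.24 × 0.16 = 0.0384
  Urn II: 0.08 × 0.005 = 0.0004
Total = 0.1323.
P(Urn V | evidence) = 0.0384 / 0.1323 ≈ 0.290.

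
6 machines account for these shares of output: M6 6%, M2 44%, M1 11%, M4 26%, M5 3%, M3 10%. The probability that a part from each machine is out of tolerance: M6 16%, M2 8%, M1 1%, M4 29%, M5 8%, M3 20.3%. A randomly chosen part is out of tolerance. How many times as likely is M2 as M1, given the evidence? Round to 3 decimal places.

Compute prior × likelihood for every hypothesis:
  M6: 0.06 × 0.16 = 0.0096
  M2: 0.44 × 0.08 = 0.0352
  M1: 0.11 × 0.01 = 0.0011
  M4: 0.26 × 0.29 = 0.0754
  M5: 0.03 × 0.08 = 0.0024
  M3: 0.1 × 0.203 = 0.0203
Total = 0.144.
The ratio is 0.0352 / 0.0011 (the normalizer cancels) = 32.000.

32.000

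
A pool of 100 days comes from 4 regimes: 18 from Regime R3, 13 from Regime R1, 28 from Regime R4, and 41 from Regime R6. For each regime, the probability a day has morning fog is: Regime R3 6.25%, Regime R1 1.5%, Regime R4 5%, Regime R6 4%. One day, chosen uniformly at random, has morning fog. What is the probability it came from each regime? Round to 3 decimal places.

Compute prior × likelihood for every hypothesis:
  Regime R3: 0.18 × 0.0625 = 0.01125
  Regime R1: 0.13 × 0.015 = 0.00195
  Regime R4: 0.28 × 0.05 = 0.014
  Regime R6: 0.41 × 0.04 = 0.0164
Sum = 0.0436.
P(Regime R3 | fog) = 0.01125/0.0436 ≈ 0.258
P(Regime R1 | fog) = 0.00195/0.0436 ≈ 0.045
P(Regime R4 | fog) = 0.014/0.0436 ≈ 0.321
P(Regime R6 | fog) = 0.0164/0.0436 ≈ 0.376
(Check: 0.258+0.045+0.321+0.376 = 1.000.)

Regime R3 0.258, Regime R1 0.045, Regime R4 0.321, Regime R6 0.376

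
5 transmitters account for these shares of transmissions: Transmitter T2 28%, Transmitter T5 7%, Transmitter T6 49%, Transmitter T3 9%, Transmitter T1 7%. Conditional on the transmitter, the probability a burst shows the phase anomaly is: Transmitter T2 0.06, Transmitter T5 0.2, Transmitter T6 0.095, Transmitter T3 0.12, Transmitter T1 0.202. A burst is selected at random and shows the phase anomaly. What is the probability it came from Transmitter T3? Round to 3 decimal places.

0.106

Unnormalized posteriors (prior × likelihood):
  Transmitter T2: 0.28 × 0.06 = 0.0168
  Transmitter T5: 0.07 × 0.2 = 0.014
  Transmitter T6: 0.49 × 0.095 = 0.04655
  Transmitter T3: 0.09 × 0.12 = 0.0108
  Transmitter T1: 0.07 × 0.202 = 0.01414
Total = 0.10229.
P(Transmitter T3 | evidence) = 0.0108 / 0.10229 ≈ 0.106.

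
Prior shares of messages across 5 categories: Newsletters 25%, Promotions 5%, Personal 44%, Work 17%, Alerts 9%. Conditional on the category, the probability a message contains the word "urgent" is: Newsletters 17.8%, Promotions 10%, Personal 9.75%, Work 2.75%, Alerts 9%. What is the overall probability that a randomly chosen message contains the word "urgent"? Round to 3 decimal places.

0.105

By Bayes' rule, posterior ∝ prior × likelihood:
  Newsletters: 0.25 × 0.178 = 0.0445
  Promotions: 0.05 × 0.1 = 0.005
  Personal: 0.44 × 0.0975 = 0.0429
  Work: 0.17 × 0.0275 = 0.004675
  Alerts: 0.09 × 0.09 = 0.0081
P(urgent-flag) = 0.0445 + 0.005 + 0.0429 + 0.004675 + 0.0081 = 0.105175 → 0.105.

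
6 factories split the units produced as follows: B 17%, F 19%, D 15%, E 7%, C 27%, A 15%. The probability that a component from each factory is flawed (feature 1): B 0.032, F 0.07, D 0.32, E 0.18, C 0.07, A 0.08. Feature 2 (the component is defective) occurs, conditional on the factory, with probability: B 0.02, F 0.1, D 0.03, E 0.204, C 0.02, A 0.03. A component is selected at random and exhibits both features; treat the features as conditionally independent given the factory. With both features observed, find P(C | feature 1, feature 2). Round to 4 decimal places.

Compute prior × likelihood for every hypothesis:
  B: 0.17 × 0.032 × 0.02 = 0.0001088
  F: 0.19 × 0.07 × 0.1 = 0.00133
  D: 0.15 × 0.32 × 0.03 = 0.00144
  E: 0.07 × 0.18 × 0.204 = 0.0025704
  C: 0.27 × 0.07 × 0.02 = 0.000378
  A: 0.15 × 0.08 × 0.03 = 0.00036
Sum = 0.0061872.
P(C | evidence) = 0.000378 / 0.0061872 ≈ 0.0611.

0.0611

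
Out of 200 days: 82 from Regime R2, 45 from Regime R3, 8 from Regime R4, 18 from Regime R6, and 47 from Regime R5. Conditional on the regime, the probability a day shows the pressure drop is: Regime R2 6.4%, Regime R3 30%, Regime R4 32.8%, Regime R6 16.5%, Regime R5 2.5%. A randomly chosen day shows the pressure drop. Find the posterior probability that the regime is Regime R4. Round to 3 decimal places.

0.103

Prior × likelihood for each hypothesis:
  Regime R2: 0.41 × 0.064 = 0.02624
  Regime R3: 0.225 × 0.3 = 0.0675
  Regime R4: 0.04 × 0.328 = 0.01312
  Regime R6: 0.09 × 0.165 = 0.01485
  Regime R5: 0.235 × 0.025 = 0.005875
Sum = 0.127585.
P(Regime R4 | evidence) = 0.01312 / 0.127585 ≈ 0.103.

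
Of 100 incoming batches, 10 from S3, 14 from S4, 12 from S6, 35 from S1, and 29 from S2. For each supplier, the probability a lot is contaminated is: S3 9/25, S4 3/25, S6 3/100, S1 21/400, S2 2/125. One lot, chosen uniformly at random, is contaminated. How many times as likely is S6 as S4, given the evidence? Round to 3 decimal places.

0.214

Unnormalized posteriors (prior × likelihood):
  S3: 0.1 × 0.36 = 0.036
  S4: 0.14 × 0.12 = 0.0168
  S6: 0.12 × 0.03 = 0.0036
  S1: 0.35 × 0.0525 = 0.018375
  S2: 0.29 × 0.016 = 0.00464
Normalizing constant = 0.079415.
The ratio is 0.0036 / 0.0168 (the normalizer cancels) = 0.214.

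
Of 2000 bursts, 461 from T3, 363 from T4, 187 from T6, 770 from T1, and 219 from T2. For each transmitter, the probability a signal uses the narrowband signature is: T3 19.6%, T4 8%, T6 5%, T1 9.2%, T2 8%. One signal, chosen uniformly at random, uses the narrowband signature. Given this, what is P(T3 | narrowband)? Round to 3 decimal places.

Prior × likelihood for each hypothesis:
  T3: 0.2305 × 0.196 = 0.045178
  T4: 0.1815 × 0.08 = 0.01452
  T6: 0.0935 × 0.05 = 0.004675
  T1: 0.385 × 0.092 = 0.03542
  T2: 0.1095 × 0.08 = 0.00876
Normalizing constant = 0.108553.
P(T3 | evidence) = 0.045178 / 0.108553 ≈ 0.416.

0.416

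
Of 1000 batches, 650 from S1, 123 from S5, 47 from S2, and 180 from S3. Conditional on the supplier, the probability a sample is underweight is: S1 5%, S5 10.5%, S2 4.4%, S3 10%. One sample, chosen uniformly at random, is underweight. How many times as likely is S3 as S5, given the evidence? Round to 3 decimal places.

By Bayes' rule, posterior ∝ prior × likelihood:
  S1: 0.65 × 0.05 = 0.0325
  S5: 0.123 × 0.105 = 0.012915
  S2: 0.047 × 0.044 = 0.002068
  S3: 0.18 × 0.1 = 0.018
Normalizing constant = 0.065483.
The ratio is 0.018 / 0.012915 (the normalizer cancels) = 1.394.

1.394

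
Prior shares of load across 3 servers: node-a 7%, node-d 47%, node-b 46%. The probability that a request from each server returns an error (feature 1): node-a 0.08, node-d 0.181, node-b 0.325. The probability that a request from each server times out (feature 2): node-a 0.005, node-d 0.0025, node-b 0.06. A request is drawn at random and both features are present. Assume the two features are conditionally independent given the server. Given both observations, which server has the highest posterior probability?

By Bayes' rule, posterior ∝ prior × likelihood:
  node-a: 0.07 × 0.08 × 0.005 = 0.000028
  node-d: 0.47 × 0.181 × 0.0025 = 0.000212675
  node-b: 0.46 × 0.325 × 0.06 = 0.00897
Sum = 0.009210675.
Largest term belongs to node-b, so node-b is most probable.

node-b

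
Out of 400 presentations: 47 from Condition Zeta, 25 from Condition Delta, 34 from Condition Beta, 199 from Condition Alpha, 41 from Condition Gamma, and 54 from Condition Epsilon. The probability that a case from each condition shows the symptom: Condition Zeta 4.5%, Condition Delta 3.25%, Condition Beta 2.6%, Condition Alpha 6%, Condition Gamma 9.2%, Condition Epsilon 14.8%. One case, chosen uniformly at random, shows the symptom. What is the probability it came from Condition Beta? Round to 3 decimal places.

0.032

By Bayes' rule, posterior ∝ prior × likelihood:
  Condition Zeta: 0.1175 × 0.045 = 0.0052875
  Condition Delta: 0.0625 × 0.0325 = 0.00203125
  Condition Beta: 0.085 × 0.026 = 0.00221
  Condition Alpha: 0.4975 × 0.06 = 0.02985
  Condition Gamma: 0.1025 × 0.092 = 0.00943
  Condition Epsilon: 0.135 × 0.148 = 0.01998
Normalizing constant = 0.06878875.
P(Condition Beta | evidence) = 0.00221 / 0.06878875 ≈ 0.032.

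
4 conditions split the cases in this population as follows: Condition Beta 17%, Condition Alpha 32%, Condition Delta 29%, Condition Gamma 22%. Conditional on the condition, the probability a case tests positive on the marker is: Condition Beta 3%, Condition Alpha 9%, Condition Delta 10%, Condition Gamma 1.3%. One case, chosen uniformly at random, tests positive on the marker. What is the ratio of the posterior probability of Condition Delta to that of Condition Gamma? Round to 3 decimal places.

10.140

Unnormalized posteriors (prior × likelihood):
  Condition Beta: 0.17 × 0.03 = 0.0051
  Condition Alpha: 0.32 × 0.09 = 0.0288
  Condition Delta: 0.29 × 0.1 = 0.029
  Condition Gamma: 0.22 × 0.013 = 0.00286
Normalizing constant = 0.06576.
The ratio is 0.029 / 0.00286 (the normalizer cancels) = 10.140.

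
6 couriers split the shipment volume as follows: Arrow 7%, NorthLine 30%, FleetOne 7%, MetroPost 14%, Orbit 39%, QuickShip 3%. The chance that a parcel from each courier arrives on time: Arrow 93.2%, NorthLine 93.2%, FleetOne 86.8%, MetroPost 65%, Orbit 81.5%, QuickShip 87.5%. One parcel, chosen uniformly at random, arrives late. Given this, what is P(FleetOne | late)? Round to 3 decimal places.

0.058

Taking complements, P(late | each) = Arrow 0.068, NorthLine 0.068, FleetOne 0.132, MetroPost 0.35, Orbit 0.185, QuickShip 0.125.
Prior × likelihood for each hypothesis:
  Arrow: 0.07 × 0.068 = 0.00476
  NorthLine: 0.3 × 0.068 = 0.0204
  FleetOne: 0.07 × 0.132 = 0.00924
  MetroPost: 0.14 × 0.35 = 0.049
  Orbit: 0.39 × 0.185 = 0.07215
  QuickShip: 0.03 × 0.125 = 0.00375
Sum = 0.1593.
P(FleetOne | evidence) = 0.00924 / 0.1593 ≈ 0.058.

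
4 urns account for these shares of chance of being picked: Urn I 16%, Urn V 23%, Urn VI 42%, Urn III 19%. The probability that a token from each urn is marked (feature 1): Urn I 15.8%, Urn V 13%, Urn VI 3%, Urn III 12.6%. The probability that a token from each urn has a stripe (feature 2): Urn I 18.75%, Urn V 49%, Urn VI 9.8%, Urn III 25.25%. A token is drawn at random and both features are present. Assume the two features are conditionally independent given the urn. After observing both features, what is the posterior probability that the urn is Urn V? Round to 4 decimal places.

0.5493

Compute prior × likelihood for every hypothesis:
  Urn I: 0.16 × 0.158 × 0.1875 = 0.00474
  Urn V: 0.23 × 0.13 × 0.49 = 0.014651
  Urn VI: 0.42 × 0.03 × 0.098 = 0.0012348
  Urn III: 0.19 × 0.126 × 0.2525 = 0.00604485
Normalizing constant = 0.02667065.
P(Urn V | evidence) = 0.014651 / 0.02667065 ≈ 0.5493.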